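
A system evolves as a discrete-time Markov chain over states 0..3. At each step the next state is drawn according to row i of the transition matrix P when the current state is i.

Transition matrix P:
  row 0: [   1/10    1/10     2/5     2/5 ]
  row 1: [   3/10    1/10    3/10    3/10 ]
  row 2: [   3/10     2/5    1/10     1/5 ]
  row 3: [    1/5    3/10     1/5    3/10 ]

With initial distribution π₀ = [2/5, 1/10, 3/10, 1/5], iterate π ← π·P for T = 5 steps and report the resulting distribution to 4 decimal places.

t=0: π = [0.4000, 0.1000, 0.3000, 0.2000]
t=1: π = [0.2000, 0.2300, 0.2600, 0.3100]
t=2: π = [0.2290, 0.2400, 0.2370, 0.2940]
t=3: π = [0.2248, 0.2299, 0.2461, 0.2992]
t=4: π = [0.2251, 0.2337, 0.2433, 0.2979]
t=5: π = [0.2252, 0.2326, 0.2441, 0.2982]

π = [0.2252, 0.2326, 0.2441, 0.2982]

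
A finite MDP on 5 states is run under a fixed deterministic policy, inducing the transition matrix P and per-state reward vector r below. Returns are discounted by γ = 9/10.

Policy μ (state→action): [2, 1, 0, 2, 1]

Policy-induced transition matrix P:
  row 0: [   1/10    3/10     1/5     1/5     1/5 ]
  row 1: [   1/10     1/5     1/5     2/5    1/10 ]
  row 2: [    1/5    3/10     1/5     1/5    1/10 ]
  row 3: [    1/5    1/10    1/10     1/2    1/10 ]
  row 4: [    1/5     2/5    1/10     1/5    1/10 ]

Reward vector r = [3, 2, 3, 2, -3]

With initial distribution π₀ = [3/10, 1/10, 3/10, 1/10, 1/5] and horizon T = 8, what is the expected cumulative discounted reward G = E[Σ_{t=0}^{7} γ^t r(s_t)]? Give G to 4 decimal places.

t=0: π = [0.3000, 0.1000, 0.3000, 0.1000, 0.2000], E[r] = 1.6000, γ^t·E[r] = 1.600000, running G = 1.600000
t=1: π = [0.1600, 0.2900, 0.1700, 0.2500, 0.1300], E[r] = 1.6800, γ^t·E[r] = 1.512000, running G = 3.112000
t=2: π = [0.1550, 0.2340, 0.1620, 0.3330, 0.1160], E[r] = 1.7370, γ^t·E[r] = 1.406970, running G = 4.518970
t=3: π = [0.1611, 0.2216, 0.1551, 0.3467, 0.1155], E[r] = 1.7387, γ^t·E[r] = 1.267512, running G = 5.786482
t=4: π = [0.1617, 0.2201, 0.1538, 0.3483, 0.1161], E[r] = 1.7350, γ^t·E[r] = 1.138307, running G = 6.924790
t=5: π = [0.1618, 0.2199, 0.1536, 0.3485, 0.1162], E[r] = 1.7345, γ^t·E[r] = 1.024213, running G = 7.949002
t=6: π = [0.1618, 0.2199, 0.1535, 0.3485, 0.1162], E[r] = 1.7344, γ^t·E[r] = 0.921755, running G = 8.870757
t=7: π = [0.1618, 0.2199, 0.1535, 0.3485, 0.1162], E[r] = 1.7344, γ^t·E[r] = 0.829578, running G = 9.700335

G = 9.7003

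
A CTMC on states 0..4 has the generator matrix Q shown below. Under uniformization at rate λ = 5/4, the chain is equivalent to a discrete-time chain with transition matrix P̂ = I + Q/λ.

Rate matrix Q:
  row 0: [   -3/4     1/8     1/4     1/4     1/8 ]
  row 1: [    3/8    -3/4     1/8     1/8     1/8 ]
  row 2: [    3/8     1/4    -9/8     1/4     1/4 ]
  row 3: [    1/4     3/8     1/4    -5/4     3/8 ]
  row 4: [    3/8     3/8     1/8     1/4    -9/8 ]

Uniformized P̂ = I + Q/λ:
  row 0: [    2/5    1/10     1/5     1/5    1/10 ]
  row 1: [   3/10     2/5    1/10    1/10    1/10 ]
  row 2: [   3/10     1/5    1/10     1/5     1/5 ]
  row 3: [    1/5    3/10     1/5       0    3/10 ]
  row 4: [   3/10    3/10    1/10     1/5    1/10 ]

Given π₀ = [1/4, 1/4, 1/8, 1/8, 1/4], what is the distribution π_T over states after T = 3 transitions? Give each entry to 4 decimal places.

π = [0.3173, 0.2471, 0.1460, 0.1463, 0.1434]

t=0: π = [0.2500, 0.2500, 0.1250, 0.1250, 0.2500]
t=1: π = [0.3125, 0.2625, 0.1375, 0.1500, 0.1375]
t=2: π = [0.3163, 0.2500, 0.1463, 0.1438, 0.1438]
t=3: π = [0.3173, 0.2471, 0.1460, 0.1463, 0.1434]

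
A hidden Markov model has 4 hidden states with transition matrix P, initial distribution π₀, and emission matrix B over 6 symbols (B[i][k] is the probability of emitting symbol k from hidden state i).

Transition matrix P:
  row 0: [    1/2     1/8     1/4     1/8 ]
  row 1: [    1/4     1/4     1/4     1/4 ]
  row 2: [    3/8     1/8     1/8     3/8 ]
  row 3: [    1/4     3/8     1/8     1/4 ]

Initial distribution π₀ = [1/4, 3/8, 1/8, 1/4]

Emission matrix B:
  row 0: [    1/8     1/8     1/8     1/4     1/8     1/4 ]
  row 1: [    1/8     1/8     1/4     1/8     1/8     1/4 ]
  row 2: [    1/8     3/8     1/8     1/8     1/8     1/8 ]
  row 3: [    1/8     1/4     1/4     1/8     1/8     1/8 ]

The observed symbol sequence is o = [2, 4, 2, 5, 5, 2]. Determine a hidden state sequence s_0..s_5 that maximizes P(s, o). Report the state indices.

t=0: δ = [3.125e-02, 9.375e-02, 1.562e-02, 6.250e-02]  (obs o_0=2)
t=1: δ = [2.930e-03, 2.930e-03, 2.930e-03, 2.930e-03]  ψ = [1, 1, 1, 1]  (obs o_1=4)
t=2: δ = [1.831e-04, 2.747e-04, 9.155e-05, 2.747e-04]  ψ = [0, 3, 0, 2]  (obs o_2=2)
t=3: δ = [2.289e-05, 2.575e-05, 8.583e-06, 8.583e-06]  ψ = [0, 3, 1, 1]  (obs o_3=5)
t=4: δ = [2.861e-06, 1.609e-06, 8.047e-07, 8.047e-07]  ψ = [0, 1, 1, 1]  (obs o_4=5)
t=5: δ = [1.788e-07, 1.006e-07, 8.941e-08, 1.006e-07]  ψ = [0, 1, 0, 1]  (obs o_5=2)
backtrack: best end state = 0; path = [1, 0, 0, 0, 0, 0]

path = [1, 0, 0, 0, 0, 0]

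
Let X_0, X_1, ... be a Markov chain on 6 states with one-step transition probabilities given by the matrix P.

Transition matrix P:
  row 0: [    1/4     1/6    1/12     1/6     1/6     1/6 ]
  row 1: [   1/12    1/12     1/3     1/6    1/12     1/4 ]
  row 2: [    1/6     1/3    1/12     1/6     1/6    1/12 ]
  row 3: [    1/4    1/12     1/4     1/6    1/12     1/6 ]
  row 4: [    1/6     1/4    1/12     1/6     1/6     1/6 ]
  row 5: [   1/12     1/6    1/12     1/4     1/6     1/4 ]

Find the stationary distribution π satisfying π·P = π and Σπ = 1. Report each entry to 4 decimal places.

π = [0.1658, 0.1746, 0.1573, 0.1819, 0.1370, 0.1834]

Balance equations π_j = Σ_i π_i·P[i][j]:
  π_0 = 1/4·π_0 + 1/12·π_1 + 1/6·π_2 + 1/4·π_3 + 1/6·π_4 + 1/12·π_5
  π_1 = 1/6·π_0 + 1/12·π_1 + 1/3·π_2 + 1/12·π_3 + 1/4·π_4 + 1/6·π_5
  π_2 = 1/12·π_0 + 1/3·π_1 + 1/12·π_2 + 1/4·π_3 + 1/12·π_4 + 1/12·π_5
  π_3 = 1/6·π_0 + 1/6·π_1 + 1/6·π_2 + 1/6·π_3 + 1/6·π_4 + 1/4·π_5
  π_4 = 1/6·π_0 + 1/12·π_1 + 1/6·π_2 + 1/12·π_3 + 1/6·π_4 + 1/6·π_5
  normalize: π_0 + π_1 + π_2 + π_3 + π_4 + π_5 = 1
Solving the linear system gives exactly π = [39724/239567, 41825/239567, 37685/239567, 43589/239567, 32810/239567, 43934/239567].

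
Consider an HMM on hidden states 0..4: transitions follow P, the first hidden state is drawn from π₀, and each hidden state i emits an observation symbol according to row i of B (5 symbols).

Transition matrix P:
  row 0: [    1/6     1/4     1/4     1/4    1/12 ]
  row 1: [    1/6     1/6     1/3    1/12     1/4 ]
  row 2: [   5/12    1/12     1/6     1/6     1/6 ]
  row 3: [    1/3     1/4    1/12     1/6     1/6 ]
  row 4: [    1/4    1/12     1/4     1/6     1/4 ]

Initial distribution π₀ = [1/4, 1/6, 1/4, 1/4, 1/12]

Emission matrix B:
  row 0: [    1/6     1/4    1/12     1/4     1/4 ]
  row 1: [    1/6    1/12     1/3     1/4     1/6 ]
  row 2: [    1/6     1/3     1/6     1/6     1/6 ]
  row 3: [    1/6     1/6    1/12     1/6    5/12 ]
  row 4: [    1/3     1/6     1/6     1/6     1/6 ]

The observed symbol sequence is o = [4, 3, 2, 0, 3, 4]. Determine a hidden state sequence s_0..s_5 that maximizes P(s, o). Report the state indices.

path = [3, 0, 1, 2, 0, 3]

t=0: δ = [6.250e-02, 2.778e-02, 4.167e-02, 1.042e-01, 1.389e-02]  (obs o_0=4)
t=1: δ = [8.681e-03, 6.510e-03, 2.604e-03, 2.894e-03, 2.894e-03]  ψ = [3, 3, 0, 3, 3]  (obs o_1=3)
t=2: δ = [1.206e-04, 7.234e-04, 3.617e-04, 1.808e-04, 2.713e-04]  ψ = [0, 0, 0, 0, 1]  (obs o_2=2)
t=3: δ = [2.512e-05, 2.009e-05, 4.019e-05, 1.005e-05, 6.028e-05]  ψ = [2, 1, 1, 1, 1]  (obs o_3=0)
t=4: δ = [4.186e-06, 1.570e-06, 2.512e-06, 1.674e-06, 2.512e-06]  ψ = [2, 0, 4, 4, 4]  (obs o_4=3)
t=5: δ = [2.616e-07, 1.744e-07, 1.744e-07, 4.361e-07, 1.047e-07]  ψ = [2, 0, 0, 0, 4]  (obs o_5=4)
backtrack: best end state = 3; path = [3, 0, 1, 2, 0, 3]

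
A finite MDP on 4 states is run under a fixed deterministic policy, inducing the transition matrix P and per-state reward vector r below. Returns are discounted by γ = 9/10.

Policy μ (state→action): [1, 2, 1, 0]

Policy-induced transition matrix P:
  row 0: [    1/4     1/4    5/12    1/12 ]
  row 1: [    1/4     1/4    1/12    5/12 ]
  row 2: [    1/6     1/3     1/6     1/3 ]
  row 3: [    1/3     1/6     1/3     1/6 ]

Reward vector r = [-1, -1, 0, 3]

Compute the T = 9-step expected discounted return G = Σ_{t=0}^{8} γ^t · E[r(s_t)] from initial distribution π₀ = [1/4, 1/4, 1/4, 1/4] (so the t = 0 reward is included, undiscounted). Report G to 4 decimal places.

t=0: π = [0.2500, 0.2500, 0.2500, 0.2500], E[r] = 0.2500, γ^t·E[r] = 0.250000, running G = 0.250000
t=1: π = [0.2500, 0.2500, 0.2500, 0.2500], E[r] = 0.2500, γ^t·E[r] = 0.225000, running G = 0.475000
t=2: π = [0.2500, 0.2500, 0.2500, 0.2500], E[r] = 0.2500, γ^t·E[r] = 0.202500, running G = 0.677500
t=3: π = [0.2500, 0.2500, 0.2500, 0.2500], E[r] = 0.2500, γ^t·E[r] = 0.182250, running G = 0.859750
t=4: π = [0.2500, 0.2500, 0.2500, 0.2500], E[r] = 0.2500, γ^t·E[r] = 0.164025, running G = 1.023775
t=5: π = [0.2500, 0.2500, 0.2500, 0.2500], E[r] = 0.2500, γ^t·E[r] = 0.147623, running G = 1.171398
t=6: π = [0.2500, 0.2500, 0.2500, 0.2500], E[r] = 0.2500, γ^t·E[r] = 0.132860, running G = 1.304258
t=7: π = [0.2500, 0.2500, 0.2500, 0.2500], E[r] = 0.2500, γ^t·E[r] = 0.119574, running G = 1.423832
t=8: π = [0.2500, 0.2500, 0.2500, 0.2500], E[r] = 0.2500, γ^t·E[r] = 0.107617, running G = 1.531449

G = 1.5314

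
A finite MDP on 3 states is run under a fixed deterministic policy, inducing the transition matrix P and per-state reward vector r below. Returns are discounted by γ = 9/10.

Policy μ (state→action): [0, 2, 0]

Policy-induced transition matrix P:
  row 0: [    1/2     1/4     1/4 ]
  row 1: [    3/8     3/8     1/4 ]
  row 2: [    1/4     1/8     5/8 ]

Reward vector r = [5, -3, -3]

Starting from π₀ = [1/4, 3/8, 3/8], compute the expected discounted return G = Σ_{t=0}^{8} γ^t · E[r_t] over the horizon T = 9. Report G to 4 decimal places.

t=0: π = [0.2500, 0.3750, 0.3750], E[r] = -1.0000, γ^t·E[r] = -1.000000, running G = -1.000000
t=1: π = [0.3594, 0.2500, 0.3906], E[r] = -0.1250, γ^t·E[r] = -0.112500, running G = -1.112500
t=2: π = [0.3711, 0.2324, 0.3965], E[r] = -0.0313, γ^t·E[r] = -0.025313, running G = -1.137813
t=3: π = [0.3718, 0.2295, 0.3987], E[r] = -0.0254, γ^t·E[r] = -0.018510, running G = -1.156322
t=4: π = [0.3716, 0.2289, 0.3995], E[r] = -0.0269, γ^t·E[r] = -0.017620, running G = -1.173942
t=5: π = [0.3715, 0.2287, 0.3998], E[r] = -0.0279, γ^t·E[r] = -0.016453, running G = -1.190395
t=6: π = [0.3715, 0.2286, 0.3999], E[r] = -0.0283, γ^t·E[r] = -0.015038, running G = -1.205433
t=7: π = [0.3714, 0.2286, 0.4000], E[r] = -0.0285, γ^t·E[r] = -0.013616, running G = -1.219049
t=8: π = [0.3714, 0.2286, 0.4000], E[r] = -0.0285, γ^t·E[r] = -0.012282, running G = -1.231331

G = -1.2313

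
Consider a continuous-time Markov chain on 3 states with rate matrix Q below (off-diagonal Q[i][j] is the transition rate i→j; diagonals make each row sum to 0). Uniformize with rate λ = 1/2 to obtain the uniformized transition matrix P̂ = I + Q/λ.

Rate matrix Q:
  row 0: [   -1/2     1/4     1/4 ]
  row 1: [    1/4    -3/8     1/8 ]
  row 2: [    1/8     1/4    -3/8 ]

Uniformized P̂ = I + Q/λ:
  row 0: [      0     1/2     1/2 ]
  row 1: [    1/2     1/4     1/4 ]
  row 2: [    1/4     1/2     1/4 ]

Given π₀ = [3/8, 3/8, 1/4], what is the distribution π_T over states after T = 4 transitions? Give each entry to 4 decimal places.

π = [0.2808, 0.3999, 0.3193]

t=0: π = [0.3750, 0.3750, 0.2500]
t=1: π = [0.2500, 0.4063, 0.3438]
t=2: π = [0.2891, 0.3984, 0.3125]
t=3: π = [0.2773, 0.4004, 0.3223]
t=4: π = [0.2808, 0.3999, 0.3193]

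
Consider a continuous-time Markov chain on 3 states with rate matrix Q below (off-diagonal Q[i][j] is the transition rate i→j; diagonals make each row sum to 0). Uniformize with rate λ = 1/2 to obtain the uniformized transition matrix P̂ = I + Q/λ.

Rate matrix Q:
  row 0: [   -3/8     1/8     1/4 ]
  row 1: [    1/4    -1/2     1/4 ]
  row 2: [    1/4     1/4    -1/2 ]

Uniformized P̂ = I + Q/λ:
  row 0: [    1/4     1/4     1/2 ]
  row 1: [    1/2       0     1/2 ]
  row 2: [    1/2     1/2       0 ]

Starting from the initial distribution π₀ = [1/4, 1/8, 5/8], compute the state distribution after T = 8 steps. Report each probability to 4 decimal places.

t=0: π = [0.2500, 0.1250, 0.6250]
t=1: π = [0.4375, 0.3750, 0.1875]
t=2: π = [0.3906, 0.2031, 0.4063]
t=3: π = [0.4023, 0.3008, 0.2969]
t=4: π = [0.3994, 0.2490, 0.3516]
t=5: π = [0.4001, 0.2756, 0.3242]
t=6: π = [0.4000, 0.2621, 0.3379]
t=7: π = [0.4000, 0.2689, 0.3311]
t=8: π = [0.4000, 0.2655, 0.3345]

π = [0.4000, 0.2655, 0.3345]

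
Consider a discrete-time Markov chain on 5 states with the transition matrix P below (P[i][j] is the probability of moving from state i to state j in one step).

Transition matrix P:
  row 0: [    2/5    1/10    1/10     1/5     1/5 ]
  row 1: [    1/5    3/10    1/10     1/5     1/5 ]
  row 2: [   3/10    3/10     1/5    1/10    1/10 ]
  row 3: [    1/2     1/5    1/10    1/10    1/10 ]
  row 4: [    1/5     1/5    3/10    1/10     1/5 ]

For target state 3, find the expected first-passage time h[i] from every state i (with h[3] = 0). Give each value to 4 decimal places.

First-step conditioning: h[3] = 0; for i ≠ 3, h[i] = 1 + Σ_k P[i][k]·h[k].
  h[0] = 1 + 2/5·h[0] + 1/10·h[1] + 1/10·h[2] + 1/5·h[4]
  h[1] = 1 + 1/5·h[0] + 3/10·h[1] + 1/10·h[2] + 1/5·h[4]
  h[2] = 1 + 3/10·h[0] + 3/10·h[1] + 1/5·h[2] + 1/10·h[4]
  h[4] = 1 + 1/5·h[0] + 1/5·h[1] + 3/10·h[2] + 1/5·h[4]
Solving the 4×4 linear system over states ≠ 3 gives exactly h = [920/153, 920/153, 1010/153, 0, 1030/153] (h[3] = 0 is the target).

h = [6.0131, 6.0131, 6.6013, 0.0000, 6.7320]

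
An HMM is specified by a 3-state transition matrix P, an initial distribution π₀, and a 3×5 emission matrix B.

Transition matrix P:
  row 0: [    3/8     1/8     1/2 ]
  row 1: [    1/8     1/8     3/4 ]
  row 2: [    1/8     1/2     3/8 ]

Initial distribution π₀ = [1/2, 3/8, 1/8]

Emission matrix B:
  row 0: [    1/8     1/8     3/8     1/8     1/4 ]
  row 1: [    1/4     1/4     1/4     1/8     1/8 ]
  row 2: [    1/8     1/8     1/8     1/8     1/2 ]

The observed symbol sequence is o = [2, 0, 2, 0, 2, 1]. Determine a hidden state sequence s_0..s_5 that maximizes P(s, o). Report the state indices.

t=0: δ = [1.875e-01, 9.375e-02, 1.562e-02]  (obs o_0=2)
t=1: δ = [8.789e-03, 5.859e-03, 1.172e-02]  ψ = [0, 0, 0]  (obs o_1=0)
t=2: δ = [1.236e-03, 1.465e-03, 5.493e-04]  ψ = [0, 2, 0]  (obs o_2=2)
t=3: δ = [5.794e-05, 6.866e-05, 1.373e-04]  ψ = [0, 2, 1]  (obs o_3=0)
t=4: δ = [8.147e-06, 1.717e-05, 6.437e-06]  ψ = [0, 2, 1]  (obs o_4=2)
t=5: δ = [3.819e-07, 8.047e-07, 1.609e-06]  ψ = [0, 2, 1]  (obs o_5=1)
backtrack: best end state = 2; path = [0, 2, 1, 2, 1, 2]

path = [0, 2, 1, 2, 1, 2]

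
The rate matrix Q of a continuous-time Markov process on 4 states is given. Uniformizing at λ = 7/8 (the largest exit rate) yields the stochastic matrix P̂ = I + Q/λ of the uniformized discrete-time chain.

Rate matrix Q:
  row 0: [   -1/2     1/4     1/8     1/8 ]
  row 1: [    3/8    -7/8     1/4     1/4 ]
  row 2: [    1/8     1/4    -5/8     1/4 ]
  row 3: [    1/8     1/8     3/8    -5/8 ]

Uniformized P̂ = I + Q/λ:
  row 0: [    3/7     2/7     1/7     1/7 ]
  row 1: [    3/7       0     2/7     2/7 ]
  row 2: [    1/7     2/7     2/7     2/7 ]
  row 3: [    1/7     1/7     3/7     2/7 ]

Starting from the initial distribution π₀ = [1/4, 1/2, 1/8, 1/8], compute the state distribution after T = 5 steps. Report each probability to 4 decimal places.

t=0: π = [0.2500, 0.5000, 0.1250, 0.1250]
t=1: π = [0.3571, 0.1250, 0.2679, 0.2500]
t=2: π = [0.2806, 0.2143, 0.2704, 0.2347]
t=3: π = [0.2843, 0.1910, 0.2792, 0.2456]
t=4: π = [0.2786, 0.1961, 0.2802, 0.2451]
t=5: π = [0.2785, 0.1947, 0.2809, 0.2459]

π = [0.2785, 0.1947, 0.2809, 0.2459]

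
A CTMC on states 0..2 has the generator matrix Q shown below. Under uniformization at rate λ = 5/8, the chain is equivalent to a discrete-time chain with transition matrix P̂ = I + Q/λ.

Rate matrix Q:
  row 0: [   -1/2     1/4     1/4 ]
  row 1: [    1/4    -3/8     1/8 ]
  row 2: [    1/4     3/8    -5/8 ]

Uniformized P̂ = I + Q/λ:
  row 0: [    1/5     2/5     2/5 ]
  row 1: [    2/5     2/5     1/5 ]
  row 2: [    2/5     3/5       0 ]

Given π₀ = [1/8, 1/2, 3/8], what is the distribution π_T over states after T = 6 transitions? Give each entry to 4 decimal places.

t=0: π = [0.1250, 0.5000, 0.3750]
t=1: π = [0.3750, 0.4750, 0.1500]
t=2: π = [0.3250, 0.4300, 0.2450]
t=3: π = [0.3350, 0.4490, 0.2160]
t=4: π = [0.3330, 0.4432, 0.2238]
t=5: π = [0.3334, 0.4448, 0.2218]
t=6: π = [0.3333, 0.4444, 0.2223]

π = [0.3333, 0.4444, 0.2223]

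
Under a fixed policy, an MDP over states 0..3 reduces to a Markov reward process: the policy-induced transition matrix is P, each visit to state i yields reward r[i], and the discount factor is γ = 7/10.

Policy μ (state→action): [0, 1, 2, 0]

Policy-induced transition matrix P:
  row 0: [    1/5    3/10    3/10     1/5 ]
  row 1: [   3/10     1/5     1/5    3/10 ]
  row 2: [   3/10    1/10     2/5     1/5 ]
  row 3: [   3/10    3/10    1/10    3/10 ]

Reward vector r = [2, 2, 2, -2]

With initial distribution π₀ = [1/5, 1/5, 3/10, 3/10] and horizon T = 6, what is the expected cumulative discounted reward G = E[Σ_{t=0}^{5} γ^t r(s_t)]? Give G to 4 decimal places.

t=0: π = [0.2000, 0.2000, 0.3000, 0.3000], E[r] = 0.8000, γ^t·E[r] = 0.800000, running G = 0.800000
t=1: π = [0.2800, 0.2200, 0.2500, 0.2500], E[r] = 1.0000, γ^t·E[r] = 0.700000, running G = 1.500000
t=2: π = [0.2720, 0.2280, 0.2530, 0.2470], E[r] = 1.0120, γ^t·E[r] = 0.495880, running G = 1.995880
t=3: π = [0.2728, 0.2266, 0.2531, 0.2475], E[r] = 1.0100, γ^t·E[r] = 0.346430, running G = 2.342310
t=4: π = [0.2727, 0.2267, 0.2532, 0.2474], E[r] = 1.0104, γ^t·E[r] = 0.242587, running G = 2.584897
t=5: π = [0.2727, 0.2267, 0.2532, 0.2474], E[r] = 1.0103, γ^t·E[r] = 0.169809, running G = 2.754707

G = 2.7547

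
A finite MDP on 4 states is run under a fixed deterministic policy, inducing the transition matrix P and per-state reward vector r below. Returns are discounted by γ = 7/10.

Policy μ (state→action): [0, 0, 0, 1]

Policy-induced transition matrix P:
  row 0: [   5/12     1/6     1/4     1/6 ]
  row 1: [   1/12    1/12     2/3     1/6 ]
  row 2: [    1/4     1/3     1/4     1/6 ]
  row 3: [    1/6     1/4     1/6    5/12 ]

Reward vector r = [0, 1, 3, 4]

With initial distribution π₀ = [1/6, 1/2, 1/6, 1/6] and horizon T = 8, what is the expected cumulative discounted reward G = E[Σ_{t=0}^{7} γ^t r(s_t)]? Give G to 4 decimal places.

G = 6.2769

t=0: π = [0.1667, 0.5000, 0.1667, 0.1667], E[r] = 1.6667, γ^t·E[r] = 1.666667, running G = 1.666667
t=1: π = [0.1806, 0.1667, 0.4444, 0.2083], E[r] = 2.3333, γ^t·E[r] = 1.633333, running G = 3.300000
t=2: π = [0.2350, 0.2442, 0.3021, 0.2188], E[r] = 2.0255, γ^t·E[r] = 0.992477, running G = 4.292477
t=3: π = [0.2302, 0.2149, 0.3335, 0.2214], E[r] = 2.1009, γ^t·E[r] = 0.720604, running G = 5.013081
t=4: π = [0.2341, 0.2228, 0.3211, 0.2220], E[r] = 2.0741, γ^t·E[r] = 0.497989, running G = 5.511070
t=5: π = [0.2334, 0.2201, 0.3243, 0.2222], E[r] = 2.0818, γ^t·E[r] = 0.349884, running G = 5.860955
t=6: π = [0.2337, 0.2209, 0.3232, 0.2222], E[r] = 2.0793, γ^t·E[r] = 0.244631, running G = 6.105586
t=7: π = [0.2336, 0.2206, 0.3235, 0.2222], E[r] = 2.0801, γ^t·E[r] = 0.171304, running G = 6.276890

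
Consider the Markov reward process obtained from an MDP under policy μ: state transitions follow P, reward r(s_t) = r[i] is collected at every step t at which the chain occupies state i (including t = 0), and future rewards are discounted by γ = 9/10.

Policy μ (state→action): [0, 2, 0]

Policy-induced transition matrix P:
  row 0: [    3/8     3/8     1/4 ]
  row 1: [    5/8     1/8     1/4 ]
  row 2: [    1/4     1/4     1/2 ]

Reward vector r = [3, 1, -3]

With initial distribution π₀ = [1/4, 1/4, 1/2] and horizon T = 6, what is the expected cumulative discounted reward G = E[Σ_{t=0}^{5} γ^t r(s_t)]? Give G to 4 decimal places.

G = 0.9632

t=0: π = [0.2500, 0.2500, 0.5000], E[r] = -0.5000, γ^t·E[r] = -0.500000, running G = -0.500000
t=1: π = [0.3750, 0.2500, 0.3750], E[r] = 0.2500, γ^t·E[r] = 0.225000, running G = -0.275000
t=2: π = [0.3906, 0.2656, 0.3438], E[r] = 0.4063, γ^t·E[r] = 0.329063, running G = 0.054063
t=3: π = [0.3984, 0.2656, 0.3359], E[r] = 0.4531, γ^t·E[r] = 0.330328, running G = 0.384391
t=4: π = [0.3994, 0.2666, 0.3340], E[r] = 0.4629, γ^t·E[r] = 0.303703, running G = 0.688093
t=5: π = [0.3999, 0.2666, 0.3335], E[r] = 0.4658, γ^t·E[r] = 0.275062, running G = 0.963155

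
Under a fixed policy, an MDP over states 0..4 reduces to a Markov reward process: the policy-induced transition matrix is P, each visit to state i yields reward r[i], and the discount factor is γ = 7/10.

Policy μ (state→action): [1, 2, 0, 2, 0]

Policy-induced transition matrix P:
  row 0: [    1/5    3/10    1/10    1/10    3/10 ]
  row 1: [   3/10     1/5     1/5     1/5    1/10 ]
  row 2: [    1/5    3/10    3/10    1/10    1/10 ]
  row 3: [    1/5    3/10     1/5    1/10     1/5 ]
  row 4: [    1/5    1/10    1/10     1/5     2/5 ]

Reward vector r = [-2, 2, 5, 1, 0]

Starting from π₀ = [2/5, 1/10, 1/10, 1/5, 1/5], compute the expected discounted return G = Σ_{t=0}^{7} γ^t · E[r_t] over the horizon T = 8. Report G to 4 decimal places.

t=0: π = [0.4000, 0.1000, 0.1000, 0.2000, 0.2000], E[r] = 0.1000, γ^t·E[r] = 0.100000, running G = 0.100000
t=1: π = [0.2100, 0.2500, 0.1500, 0.1300, 0.2600], E[r] = 0.9600, γ^t·E[r] = 0.672000, running G = 0.772000
t=2: π = [0.2250, 0.2230, 0.1680, 0.1510, 0.2330], E[r] = 0.9870, γ^t·E[r] = 0.483630, running G = 1.255630
t=3: π = [0.2223, 0.2311, 0.1710, 0.1456, 0.2300], E[r] = 1.0182, γ^t·E[r] = 0.349243, running G = 1.604873
t=4: π = [0.2231, 0.2309, 0.1719, 0.1461, 0.2280], E[r] = 1.0210, γ^t·E[r] = 0.245147, running G = 1.850020
t=5: π = [0.2231, 0.2313, 0.1721, 0.1459, 0.2276], E[r] = 1.0227, γ^t·E[r] = 0.171885, running G = 2.021904
t=6: π = [0.2231, 0.2313, 0.1721, 0.1459, 0.2275], E[r] = 1.0230, γ^t·E[r] = 0.120354, running G = 2.142258
t=7: π = [0.2231, 0.2314, 0.1722, 0.1459, 0.2275], E[r] = 1.0231, γ^t·E[r] = 0.084257, running G = 2.226515

G = 2.2265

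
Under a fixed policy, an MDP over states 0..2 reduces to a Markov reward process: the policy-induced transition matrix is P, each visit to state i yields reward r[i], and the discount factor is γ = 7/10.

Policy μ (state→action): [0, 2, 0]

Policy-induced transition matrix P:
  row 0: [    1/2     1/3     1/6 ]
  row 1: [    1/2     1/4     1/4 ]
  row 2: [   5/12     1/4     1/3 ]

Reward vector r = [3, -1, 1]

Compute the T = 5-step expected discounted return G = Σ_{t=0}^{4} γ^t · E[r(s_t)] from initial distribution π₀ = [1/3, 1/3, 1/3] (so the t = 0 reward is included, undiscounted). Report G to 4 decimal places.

G = 3.4539

t=0: π = [0.3333, 0.3333, 0.3333], E[r] = 1.0000, γ^t·E[r] = 1.000000, running G = 1.000000
t=1: π = [0.4722, 0.2778, 0.2500], E[r] = 1.3889, γ^t·E[r] = 0.972222, running G = 1.972222
t=2: π = [0.4792, 0.2894, 0.2315], E[r] = 1.3796, γ^t·E[r] = 0.676019, running G = 2.648241
t=3: π = [0.4807, 0.2899, 0.2294], E[r] = 1.3816, γ^t·E[r] = 0.473875, running G = 3.122115
t=4: π = [0.4809, 0.2901, 0.2291], E[r] = 1.3817, γ^t·E[r] = 0.331735, running G = 3.453851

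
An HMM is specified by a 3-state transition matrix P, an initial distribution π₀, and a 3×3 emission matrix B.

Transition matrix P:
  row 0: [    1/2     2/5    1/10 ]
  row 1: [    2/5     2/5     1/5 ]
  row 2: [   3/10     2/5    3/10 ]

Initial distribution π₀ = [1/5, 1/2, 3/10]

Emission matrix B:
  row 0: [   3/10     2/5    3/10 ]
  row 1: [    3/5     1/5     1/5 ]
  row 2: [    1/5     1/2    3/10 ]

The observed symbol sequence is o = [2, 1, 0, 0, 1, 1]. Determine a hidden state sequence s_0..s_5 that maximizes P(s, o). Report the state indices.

path = [1, 0, 1, 1, 0, 0]

t=0: δ = [6.000e-02, 1.000e-01, 9.000e-02]  (obs o_0=2)
t=1: δ = [1.600e-02, 8.000e-03, 1.350e-02]  ψ = [1, 1, 2]  (obs o_1=1)
t=2: δ = [2.400e-03, 3.840e-03, 8.100e-04]  ψ = [0, 0, 2]  (obs o_2=0)
t=3: δ = [4.608e-04, 9.216e-04, 1.536e-04]  ψ = [1, 1, 1]  (obs o_3=0)
t=4: δ = [1.475e-04, 7.373e-05, 9.216e-05]  ψ = [1, 1, 1]  (obs o_4=1)
t=5: δ = [2.949e-05, 1.180e-05, 1.382e-05]  ψ = [0, 0, 2]  (obs o_5=1)
backtrack: best end state = 0; path = [1, 0, 1, 1, 0, 0]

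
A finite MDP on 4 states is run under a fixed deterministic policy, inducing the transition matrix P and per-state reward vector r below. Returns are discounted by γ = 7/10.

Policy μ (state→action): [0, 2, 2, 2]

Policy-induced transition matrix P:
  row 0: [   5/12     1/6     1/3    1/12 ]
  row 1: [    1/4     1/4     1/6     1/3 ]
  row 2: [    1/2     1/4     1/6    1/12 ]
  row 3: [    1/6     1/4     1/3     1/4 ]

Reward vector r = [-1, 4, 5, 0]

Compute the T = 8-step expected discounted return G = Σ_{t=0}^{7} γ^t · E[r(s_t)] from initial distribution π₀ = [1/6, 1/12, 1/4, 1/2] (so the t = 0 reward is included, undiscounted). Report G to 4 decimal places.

t=0: π = [0.1667, 0.0833, 0.2500, 0.5000], E[r] = 1.4167, γ^t·E[r] = 1.416667, running G = 1.416667
t=1: π = [0.2986, 0.2361, 0.2778, 0.1875], E[r] = 2.0347, γ^t·E[r] = 1.424306, running G = 2.840972
t=2: π = [0.3536, 0.2251, 0.2477, 0.1736], E[r] = 1.7853, γ^t·E[r] = 0.874797, running G = 3.715770
t=3: π = [0.3564, 0.2205, 0.2545, 0.1685], E[r] = 1.7984, γ^t·E[r] = 0.616857, running G = 4.332627
t=4: π = [0.3590, 0.2203, 0.2542, 0.1666], E[r] = 1.7930, γ^t·E[r] = 0.430499, running G = 4.763126
t=5: π = [0.3595, 0.2201, 0.2543, 0.1662], E[r] = 1.7921, γ^t·E[r] = 0.301204, running G = 5.064330
t=6: π = [0.3596, 0.2200, 0.2543, 0.1660], E[r] = 1.7919, γ^t·E[r] = 0.210818, running G = 5.275147
t=7: π = [0.3597, 0.2200, 0.2543, 0.1660], E[r] = 1.7919, γ^t·E[r] = 0.147567, running G = 5.422714

G = 5.4227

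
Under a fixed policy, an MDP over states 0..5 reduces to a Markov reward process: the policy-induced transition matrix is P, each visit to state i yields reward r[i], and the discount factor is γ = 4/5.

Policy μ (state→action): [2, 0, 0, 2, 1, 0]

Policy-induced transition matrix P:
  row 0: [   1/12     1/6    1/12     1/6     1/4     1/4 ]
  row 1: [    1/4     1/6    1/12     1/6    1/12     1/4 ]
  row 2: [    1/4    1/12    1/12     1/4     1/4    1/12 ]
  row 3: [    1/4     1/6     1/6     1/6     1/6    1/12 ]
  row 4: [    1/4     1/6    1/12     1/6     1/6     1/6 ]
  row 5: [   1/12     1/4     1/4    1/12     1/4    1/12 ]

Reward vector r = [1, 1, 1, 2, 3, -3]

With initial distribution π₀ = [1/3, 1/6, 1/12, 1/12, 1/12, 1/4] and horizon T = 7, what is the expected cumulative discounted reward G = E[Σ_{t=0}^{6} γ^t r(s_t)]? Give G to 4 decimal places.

t=0: π = [0.3333, 0.1667, 0.0833, 0.0833, 0.0833, 0.2500], E[r] = 0.2500, γ^t·E[r] = 0.250000, running G = 0.250000
t=1: π = [0.1528, 0.1806, 0.1319, 0.1528, 0.2083, 0.1736], E[r] = 0.8750, γ^t·E[r] = 0.700000, running G = 0.950000
t=2: π = [0.1956, 0.1701, 0.1250, 0.1632, 0.1898, 0.1563], E[r] = 0.9178, γ^t·E[r] = 0.587407, running G = 1.537407
t=3: π = [0.1914, 0.1693, 0.1230, 0.1641, 0.1922, 0.1601], E[r] = 0.9081, γ^t·E[r] = 0.464938, running G = 2.002346
t=4: π = [0.1914, 0.1698, 0.1237, 0.1636, 0.1921, 0.1595], E[r] = 0.9099, γ^t·E[r] = 0.372711, running G = 2.375057
t=5: π = [0.1915, 0.1696, 0.1235, 0.1637, 0.1921, 0.1595], E[r] = 0.9097, γ^t·E[r] = 0.298079, running G = 2.673136
t=6: π = [0.1915, 0.1697, 0.1236, 0.1637, 0.1921, 0.1595], E[r] = 0.9097, γ^t·E[r] = 0.238470, running G = 2.911606

G = 2.9116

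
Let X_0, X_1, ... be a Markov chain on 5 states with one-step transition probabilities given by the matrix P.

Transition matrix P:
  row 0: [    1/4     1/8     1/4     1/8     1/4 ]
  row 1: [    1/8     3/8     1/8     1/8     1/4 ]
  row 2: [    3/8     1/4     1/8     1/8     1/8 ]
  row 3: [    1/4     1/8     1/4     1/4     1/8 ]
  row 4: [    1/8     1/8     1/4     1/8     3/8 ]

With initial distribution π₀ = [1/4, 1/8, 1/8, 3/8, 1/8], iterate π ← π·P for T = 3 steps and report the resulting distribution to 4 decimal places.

t=0: π = [0.2500, 0.1250, 0.1250, 0.3750, 0.1250]
t=1: π = [0.2344, 0.1719, 0.2188, 0.1719, 0.2031]
t=2: π = [0.2305, 0.1953, 0.2012, 0.1465, 0.2266]
t=3: π = [0.2224, 0.1990, 0.2004, 0.1433, 0.2349]

π = [0.2224, 0.1990, 0.2004, 0.1433, 0.2349]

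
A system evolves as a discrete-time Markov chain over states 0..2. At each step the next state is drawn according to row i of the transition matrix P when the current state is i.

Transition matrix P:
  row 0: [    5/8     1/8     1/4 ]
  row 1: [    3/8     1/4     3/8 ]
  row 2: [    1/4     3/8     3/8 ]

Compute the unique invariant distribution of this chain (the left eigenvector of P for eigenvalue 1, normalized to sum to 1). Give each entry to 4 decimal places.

Balance equations π_j = Σ_i π_i·P[i][j]:
  π_0 = 5/8·π_0 + 3/8·π_1 + 1/4·π_2
  π_1 = 1/8·π_0 + 1/4·π_1 + 3/8·π_2
  normalize: π_0 + π_1 + π_2 = 1
Solving the linear system gives exactly π = [21/47, 11/47, 15/47].

π = [0.4468, 0.2340, 0.3191]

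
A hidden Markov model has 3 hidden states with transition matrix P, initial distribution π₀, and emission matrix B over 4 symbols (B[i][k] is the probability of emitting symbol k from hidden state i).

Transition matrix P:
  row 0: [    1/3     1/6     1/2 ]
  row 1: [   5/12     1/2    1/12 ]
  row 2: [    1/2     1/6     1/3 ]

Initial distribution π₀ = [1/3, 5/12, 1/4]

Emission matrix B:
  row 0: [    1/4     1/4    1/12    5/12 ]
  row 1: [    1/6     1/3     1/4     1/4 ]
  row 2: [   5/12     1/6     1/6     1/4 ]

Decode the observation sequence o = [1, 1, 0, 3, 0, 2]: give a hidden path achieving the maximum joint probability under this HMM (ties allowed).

t=0: δ = [8.333e-02, 1.389e-01, 4.167e-02]  (obs o_0=1)
t=1: δ = [1.447e-02, 2.315e-02, 6.944e-03]  ψ = [1, 1, 0]  (obs o_1=1)
t=2: δ = [2.411e-03, 1.929e-03, 3.014e-03]  ψ = [1, 1, 0]  (obs o_2=0)
t=3: δ = [6.279e-04, 2.411e-04, 3.014e-04]  ψ = [2, 1, 0]  (obs o_3=3)
t=4: δ = [5.233e-05, 2.009e-05, 1.308e-04]  ψ = [0, 1, 0]  (obs o_4=0)
t=5: δ = [5.451e-06, 5.451e-06, 7.268e-06]  ψ = [2, 2, 2]  (obs o_5=2)
backtrack: best end state = 2; path = [1, 0, 2, 0, 2, 2]

path = [1, 0, 2, 0, 2, 2]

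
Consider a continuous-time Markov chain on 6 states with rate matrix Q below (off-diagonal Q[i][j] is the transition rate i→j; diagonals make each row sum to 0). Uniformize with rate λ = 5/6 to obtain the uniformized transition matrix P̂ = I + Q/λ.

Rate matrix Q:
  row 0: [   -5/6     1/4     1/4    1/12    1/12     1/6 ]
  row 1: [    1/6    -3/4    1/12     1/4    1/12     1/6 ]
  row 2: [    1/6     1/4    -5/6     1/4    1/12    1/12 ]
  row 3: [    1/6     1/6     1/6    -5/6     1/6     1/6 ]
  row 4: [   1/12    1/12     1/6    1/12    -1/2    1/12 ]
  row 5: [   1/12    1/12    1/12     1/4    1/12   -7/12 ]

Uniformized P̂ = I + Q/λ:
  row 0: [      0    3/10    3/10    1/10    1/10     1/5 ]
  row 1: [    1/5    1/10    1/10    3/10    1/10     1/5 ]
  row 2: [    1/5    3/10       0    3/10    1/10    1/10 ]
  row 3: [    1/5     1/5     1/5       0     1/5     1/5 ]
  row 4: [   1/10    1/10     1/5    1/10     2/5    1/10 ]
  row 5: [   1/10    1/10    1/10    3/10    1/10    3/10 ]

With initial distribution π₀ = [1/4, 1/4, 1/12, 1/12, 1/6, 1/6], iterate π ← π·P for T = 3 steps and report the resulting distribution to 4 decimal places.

t=0: π = [0.2500, 0.2500, 0.0833, 0.0833, 0.1667, 0.1667]
t=1: π = [0.1167, 0.1750, 0.1667, 0.1917, 0.1583, 0.1917]
t=2: π = [0.1417, 0.1758, 0.1417, 0.1875, 0.1667, 0.1867]
t=3: π = [0.1363, 0.1754, 0.1496, 0.1821, 0.1688, 0.1878]

π = [0.1363, 0.1754, 0.1496, 0.1821, 0.1688, 0.1878]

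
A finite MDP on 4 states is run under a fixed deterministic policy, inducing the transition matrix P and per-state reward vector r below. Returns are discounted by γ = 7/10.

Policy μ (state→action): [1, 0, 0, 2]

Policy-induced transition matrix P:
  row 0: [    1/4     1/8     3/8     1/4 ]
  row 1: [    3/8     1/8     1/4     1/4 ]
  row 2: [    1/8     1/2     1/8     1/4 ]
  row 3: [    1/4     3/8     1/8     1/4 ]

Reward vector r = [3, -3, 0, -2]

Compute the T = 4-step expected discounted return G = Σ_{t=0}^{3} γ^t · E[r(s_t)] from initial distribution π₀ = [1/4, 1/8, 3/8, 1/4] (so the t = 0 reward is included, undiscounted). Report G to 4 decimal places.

t=0: π = [0.2500, 0.1250, 0.3750, 0.2500], E[r] = -0.1250, γ^t·E[r] = -0.125000, running G = -0.125000
t=1: π = [0.2188, 0.3281, 0.2031, 0.2500], E[r] = -0.8281, γ^t·E[r] = -0.579688, running G = -0.704688
t=2: π = [0.2656, 0.2637, 0.2207, 0.2500], E[r] = -0.4941, γ^t·E[r] = -0.242129, running G = -0.946816
t=3: π = [0.2554, 0.2703, 0.2244, 0.2500], E[r] = -0.5447, γ^t·E[r] = -0.186824, running G = -1.133641

G = -1.1336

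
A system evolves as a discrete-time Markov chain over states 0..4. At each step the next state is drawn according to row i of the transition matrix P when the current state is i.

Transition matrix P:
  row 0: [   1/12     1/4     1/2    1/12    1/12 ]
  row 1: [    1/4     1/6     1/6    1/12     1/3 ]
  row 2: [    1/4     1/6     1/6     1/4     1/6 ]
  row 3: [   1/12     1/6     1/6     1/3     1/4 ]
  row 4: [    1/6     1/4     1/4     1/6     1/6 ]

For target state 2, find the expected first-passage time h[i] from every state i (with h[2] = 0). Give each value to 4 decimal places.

First-step conditioning: h[2] = 0; for i ≠ 2, h[i] = 1 + Σ_k P[i][k]·h[k].
  h[0] = 1 + 1/12·h[0] + 1/4·h[1] + 1/12·h[3] + 1/12·h[4]
  h[1] = 1 + 1/4·h[0] + 1/6·h[1] + 1/12·h[3] + 1/3·h[4]
  h[3] = 1 + 1/12·h[0] + 1/6·h[1] + 1/3·h[3] + 1/4·h[4]
  h[4] = 1 + 1/6·h[0] + 1/4·h[1] + 1/6·h[3] + 1/6·h[4]
Solving the 4×4 linear system over states ≠ 2 gives exactly h = [5056/1715, 1396/343, 0, 7444/1715, 6652/1715] (h[2] = 0 is the target).

h = [2.9481, 4.0700, 0.0000, 4.3405, 3.8787]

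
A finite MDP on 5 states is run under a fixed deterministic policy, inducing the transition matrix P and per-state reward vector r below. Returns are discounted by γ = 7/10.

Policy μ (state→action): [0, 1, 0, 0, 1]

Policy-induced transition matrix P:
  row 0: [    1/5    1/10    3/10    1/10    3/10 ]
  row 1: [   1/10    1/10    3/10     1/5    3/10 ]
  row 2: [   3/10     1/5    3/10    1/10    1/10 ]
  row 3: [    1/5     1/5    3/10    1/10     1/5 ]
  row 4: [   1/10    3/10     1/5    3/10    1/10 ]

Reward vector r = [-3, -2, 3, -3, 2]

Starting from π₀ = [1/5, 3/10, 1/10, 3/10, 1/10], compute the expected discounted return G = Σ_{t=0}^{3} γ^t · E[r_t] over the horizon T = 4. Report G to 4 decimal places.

t=0: π = [0.2000, 0.3000, 0.1000, 0.3000, 0.1000], E[r] = -1.6000, γ^t·E[r] = -1.600000, running G = -1.600000
t=1: π = [0.1700, 0.1600, 0.2900, 0.1500, 0.2300], E[r] = 0.0500, γ^t·E[r] = 0.035000, running G = -1.565000
t=2: π = [0.1900, 0.1900, 0.2770, 0.1620, 0.1810], E[r] = -0.2430, γ^t·E[r] = -0.119070, running G = -1.684070
t=3: π = [0.1906, 0.1801, 0.2819, 0.1552, 0.1922], E[r] = -0.1675, γ^t·E[r] = -0.057453, running G = -1.741523

G = -1.7415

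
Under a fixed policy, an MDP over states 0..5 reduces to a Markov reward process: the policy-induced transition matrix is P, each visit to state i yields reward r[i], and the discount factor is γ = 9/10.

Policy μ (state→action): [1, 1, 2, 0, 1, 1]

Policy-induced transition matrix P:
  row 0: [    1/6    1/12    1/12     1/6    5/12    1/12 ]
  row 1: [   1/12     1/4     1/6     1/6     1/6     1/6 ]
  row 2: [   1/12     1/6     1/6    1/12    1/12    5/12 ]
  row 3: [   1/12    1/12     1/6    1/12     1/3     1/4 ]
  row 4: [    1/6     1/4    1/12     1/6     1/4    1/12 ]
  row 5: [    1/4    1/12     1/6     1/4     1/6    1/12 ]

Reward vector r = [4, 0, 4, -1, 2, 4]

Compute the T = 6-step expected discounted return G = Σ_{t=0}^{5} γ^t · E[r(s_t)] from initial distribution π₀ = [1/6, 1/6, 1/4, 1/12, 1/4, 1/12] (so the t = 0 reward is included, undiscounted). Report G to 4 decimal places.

t=0: π = [0.1667, 0.1667, 0.2500, 0.0833, 0.2500, 0.0833], E[r] = 2.4167, γ^t·E[r] = 2.416667, running G = 2.416667
t=1: π = [0.1319, 0.1736, 0.1319, 0.1458, 0.2222, 0.1944], E[r] = 2.1319, γ^t·E[r] = 1.918750, running G = 4.335417
t=2: π = [0.1453, 0.1603, 0.1372, 0.1597, 0.2315, 0.1661], E[r] = 2.0972, γ^t·E[r] = 1.698750, running G = 6.034167
t=3: π = [0.1424, 0.1601, 0.1353, 0.1558, 0.2375, 0.1690], E[r] = 2.1060, γ^t·E[r] = 1.535273, running G = 7.569440
t=4: π = [0.1432, 0.1609, 0.1350, 0.1565, 0.2367, 0.1677], E[r] = 2.1006, γ^t·E[r] = 1.378187, running G = 8.947627
t=5: π = [0.1429, 0.1609, 0.1350, 0.1564, 0.2370, 0.1678], E[r] = 2.1008, γ^t·E[r] = 1.240502, running G = 10.188129

G = 10.1881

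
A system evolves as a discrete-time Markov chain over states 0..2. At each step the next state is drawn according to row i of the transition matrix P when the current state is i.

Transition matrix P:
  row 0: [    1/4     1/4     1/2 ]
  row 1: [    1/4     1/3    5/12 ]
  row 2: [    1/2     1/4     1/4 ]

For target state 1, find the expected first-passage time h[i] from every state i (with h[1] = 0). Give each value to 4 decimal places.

h = [4.0000, 0.0000, 4.0000]

First-step conditioning: h[1] = 0; for i ≠ 1, h[i] = 1 + Σ_k P[i][k]·h[k].
  h[0] = 1 + 1/4·h[0] + 1/2·h[2]
  h[2] = 1 + 1/2·h[0] + 1/4·h[2]
Solving the 2×2 linear system over states ≠ 1 gives exactly h = [4, 0, 4] (h[1] = 0 is the target).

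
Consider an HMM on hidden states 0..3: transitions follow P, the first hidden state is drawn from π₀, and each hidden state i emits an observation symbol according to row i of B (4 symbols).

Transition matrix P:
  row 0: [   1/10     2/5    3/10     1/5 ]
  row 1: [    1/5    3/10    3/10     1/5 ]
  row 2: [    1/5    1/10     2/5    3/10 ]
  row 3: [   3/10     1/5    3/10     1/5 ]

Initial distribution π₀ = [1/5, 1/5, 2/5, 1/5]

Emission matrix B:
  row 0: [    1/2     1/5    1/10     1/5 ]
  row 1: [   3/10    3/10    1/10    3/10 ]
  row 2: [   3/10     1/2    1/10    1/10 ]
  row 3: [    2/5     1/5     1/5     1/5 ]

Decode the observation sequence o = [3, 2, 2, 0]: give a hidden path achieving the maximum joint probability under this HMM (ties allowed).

t=0: δ = [4.000e-02, 6.000e-02, 4.000e-02, 4.000e-02]  (obs o_0=3)
t=1: δ = [1.200e-03, 1.800e-03, 1.800e-03, 2.400e-03]  ψ = [1, 1, 1, 1]  (obs o_1=2)
t=2: δ = [7.200e-05, 5.400e-05, 7.200e-05, 1.080e-04]  ψ = [3, 1, 2, 2]  (obs o_2=2)
t=3: δ = [1.620e-05, 8.640e-06, 9.720e-06, 8.640e-06]  ψ = [3, 0, 3, 2]  (obs o_3=0)
backtrack: best end state = 0; path = [1, 2, 3, 0]

path = [1, 2, 3, 0]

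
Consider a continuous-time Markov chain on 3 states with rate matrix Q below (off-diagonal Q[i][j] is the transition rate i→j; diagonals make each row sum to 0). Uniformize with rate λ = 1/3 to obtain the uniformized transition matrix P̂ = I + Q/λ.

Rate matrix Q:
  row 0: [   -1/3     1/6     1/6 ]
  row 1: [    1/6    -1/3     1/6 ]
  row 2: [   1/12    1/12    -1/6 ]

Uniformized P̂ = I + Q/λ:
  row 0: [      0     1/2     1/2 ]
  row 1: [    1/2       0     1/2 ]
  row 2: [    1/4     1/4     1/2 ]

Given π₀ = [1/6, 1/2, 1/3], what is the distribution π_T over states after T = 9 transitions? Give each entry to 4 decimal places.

π = [0.2503, 0.2497, 0.5000]

t=0: π = [0.1667, 0.5000, 0.3333]
t=1: π = [0.3333, 0.1667, 0.5000]
t=2: π = [0.2083, 0.2917, 0.5000]
t=3: π = [0.2708, 0.2292, 0.5000]
t=4: π = [0.2396, 0.2604, 0.5000]
t=5: π = [0.2552, 0.2448, 0.5000]
t=6: π = [0.2474, 0.2526, 0.5000]
t=7: π = [0.2513, 0.2487, 0.5000]
t=8: π = [0.2493, 0.2507, 0.5000]
t=9: π = [0.2503, 0.2497, 0.5000]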